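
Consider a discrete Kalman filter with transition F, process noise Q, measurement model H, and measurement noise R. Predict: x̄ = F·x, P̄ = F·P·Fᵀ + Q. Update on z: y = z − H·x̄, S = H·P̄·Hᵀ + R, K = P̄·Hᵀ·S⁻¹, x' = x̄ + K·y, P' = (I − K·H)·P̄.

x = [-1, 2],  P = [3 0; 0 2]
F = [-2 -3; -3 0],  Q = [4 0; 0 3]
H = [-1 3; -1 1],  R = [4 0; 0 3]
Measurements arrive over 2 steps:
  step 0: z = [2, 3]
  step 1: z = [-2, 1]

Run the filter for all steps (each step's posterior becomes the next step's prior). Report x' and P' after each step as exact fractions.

step 0: x' = [-171/46, -12/23], P' = [2748/437 1158/437; 1158/437 654/437]
step 1: x' = [-3545825/1464803, -1949475/1464803], P' = [9103062/1464803 3976674/1464803; 3976674/1464803 2279922/1464803]

step 0: x̄ = F·x = [-4, 3]
step 0: P̄ = F·P·Fᵀ + Q = [34 18; 18 30]
step 0: y = z − H·x̄ = [-11, -4]
step 0: S = H·P̄·Hᵀ + R = [200 52; 52 31]
step 0: K = P̄·Hᵀ·S⁻¹ = [363/874 -530/437; 201/437 -168/437]
step 0: x' = x̄ + K·y = [-171/46, -12/23]
step 0: P' = (I − K·H)·P̄ = [2748/437 1158/437; 1158/437 654/437]
step 1: x̄ = F·x = [9, 513/46]
step 1: P̄ = F·P·Fᵀ + Q = [1414/19 1170/19; 1170/19 26043/437]
step 1: y = z − H·x̄ = [-1217/46, -53/46]
step 1: S = H·P̄·Hᵀ + R = [107197/437 3011/437; 3011/437 6056/437]
step 1: K = P̄·Hᵀ·S⁻¹ = [706740/1464803 -1708796/1464803; 715773/1464803 -565584/1464803]
step 1: x' = x̄ + K·y = [-3545825/1464803, -1949475/1464803]
step 1: P' = (I − K·H)·P̄ = [9103062/1464803 3976674/1464803; 3976674/1464803 2279922/1464803]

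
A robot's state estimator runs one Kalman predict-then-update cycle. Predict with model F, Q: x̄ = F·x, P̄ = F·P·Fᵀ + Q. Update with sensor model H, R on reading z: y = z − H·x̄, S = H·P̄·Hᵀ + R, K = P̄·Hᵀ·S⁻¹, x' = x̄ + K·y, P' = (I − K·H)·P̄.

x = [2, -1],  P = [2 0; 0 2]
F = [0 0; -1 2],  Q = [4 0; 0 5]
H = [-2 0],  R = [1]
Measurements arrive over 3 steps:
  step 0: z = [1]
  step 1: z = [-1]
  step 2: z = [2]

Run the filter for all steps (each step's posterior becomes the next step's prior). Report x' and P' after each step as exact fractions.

step 0: x' = [-8/17, -4], P' = [4/17 0; 0 15]
step 1: x' = [8/17, -128/17], P' = [4/17 0; 0 1109/17]
step 2: x' = [-16/17, -264/17], P' = [4/17 0; 0 4525/17]

step 0: x̄ = F·x = [0, -4]
step 0: P̄ = F·P·Fᵀ + Q = [4 0; 0 15]
step 0: y = z − H·x̄ = [1]
step 0: S = H·P̄·Hᵀ + R = [17]
step 0: K = P̄·Hᵀ·S⁻¹ = [-8/17; 0]
step 0: x' = x̄ + K·y = [-8/17, -4]
step 0: P' = (I − K·H)·P̄ = [4/17 0; 0 15]
step 1: x̄ = F·x = [0, -128/17]
step 1: P̄ = F·P·Fᵀ + Q = [4 0; 0 1109/17]
step 1: y = z − H·x̄ = [-1]
step 1: S = H·P̄·Hᵀ + R = [17]
step 1: K = P̄·Hᵀ·S⁻¹ = [-8/17; 0]
step 1: x' = x̄ + K·y = [8/17, -128/17]
step 1: P' = (I − K·H)·P̄ = [4/17 0; 0 1109/17]
step 2: x̄ = F·x = [0, -264/17]
step 2: P̄ = F·P·Fᵀ + Q = [4 0; 0 4525/17]
step 2: y = z − H·x̄ = [2]
step 2: S = H·P̄·Hᵀ + R = [17]
step 2: K = P̄·Hᵀ·S⁻¹ = [-8/17; 0]
step 2: x' = x̄ + K·y = [-16/17, -264/17]
step 2: P' = (I − K·H)·P̄ = [4/17 0; 0 4525/17]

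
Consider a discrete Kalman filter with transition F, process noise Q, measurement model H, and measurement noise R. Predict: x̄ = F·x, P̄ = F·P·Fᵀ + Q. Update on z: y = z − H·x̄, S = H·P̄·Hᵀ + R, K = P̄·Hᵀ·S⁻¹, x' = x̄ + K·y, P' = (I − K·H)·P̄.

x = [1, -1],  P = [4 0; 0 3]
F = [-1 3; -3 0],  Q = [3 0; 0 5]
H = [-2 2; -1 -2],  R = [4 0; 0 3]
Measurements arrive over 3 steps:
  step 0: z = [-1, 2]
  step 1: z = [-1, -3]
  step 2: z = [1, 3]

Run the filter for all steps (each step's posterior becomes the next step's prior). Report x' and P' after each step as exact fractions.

step 0: x̄ = F·x = [-4, -3]
step 0: P̄ = F·P·Fᵀ + Q = [34 12; 12 41]
step 0: y = z − H·x̄ = [-3, -8]
step 0: S = H·P̄·Hᵀ + R = [208 -72; -72 249]
step 0: K = P̄·Hᵀ·S⁻¹ = [-1261/3884 -952/2913; 1279/7768 -961/2913]
step 0: x' = x̄ + K·y = [-4795/11652, -19919/23304]
step 0: P' = (I − K·H)·P̄ = [2213/2913 643/5826; 643/5826 5123/11652]
step 1: x̄ = F·x = [-50167/23304, 4795/3884]
step 1: P̄ = F·P·Fᵀ + Q = [82199/11652 2497/1942; 2497/1942 11494/971]
step 1: y = z − H·x̄ = [-90589/11652, -62539/23304]
step 1: S = H·P̄·Hᵀ + R = [201815/2913 -178675/5826; -178675/5826 728795/11652]
step 1: K = P̄·Hᵀ·S⁻¹ = [-1184829/3953210 -594682/1976605; 646017/3953210 -630417/1976605]
step 1: x' = x̄ + K·y = [3893147/3953210, 324155/395321]
step 1: P' = (I − K·H)·P̄ = [1384568/1976605 199739/1976605; 199739/1976605 845756/1976605]
step 2: x̄ = F·x = [5831503/3953210, -11679441/3953210]
step 2: P̄ = F·P·Fᵀ + Q = [13727753/1976605 2356053/1976605; 2356053/1976605 22344137/1976605]
step 2: y = z − H·x̄ = [19487549/1976605, -5667749/3953210]
step 2: S = H·P̄·Hᵀ + R = [133345556/1976605 -57208936/1976605; -57208936/1976605 118458328/1976605]
step 2: K = P̄·Hᵀ·S⁻¹ = [-1185451143/3959766004 -2377813831/7919532008; 646358949/3959766004 -2520836171/7919532008]
step 2: x' = x̄ + K·y = [-16567054277/15839064016, -14076881009/15839064016]
step 2: P' = (I − K·H)·P̄ = [5539016879/7919532008 797212307/7919532008; 797212307/7919532008 3382648103/7919532008]

step 0: x' = [-4795/11652, -19919/23304], P' = [2213/2913 643/5826; 643/5826 5123/11652]
step 1: x' = [3893147/3953210, 324155/395321], P' = [1384568/1976605 199739/1976605; 199739/1976605 845756/1976605]
step 2: x' = [-16567054277/15839064016, -14076881009/15839064016], P' = [5539016879/7919532008 797212307/7919532008; 797212307/7919532008 3382648103/7919532008]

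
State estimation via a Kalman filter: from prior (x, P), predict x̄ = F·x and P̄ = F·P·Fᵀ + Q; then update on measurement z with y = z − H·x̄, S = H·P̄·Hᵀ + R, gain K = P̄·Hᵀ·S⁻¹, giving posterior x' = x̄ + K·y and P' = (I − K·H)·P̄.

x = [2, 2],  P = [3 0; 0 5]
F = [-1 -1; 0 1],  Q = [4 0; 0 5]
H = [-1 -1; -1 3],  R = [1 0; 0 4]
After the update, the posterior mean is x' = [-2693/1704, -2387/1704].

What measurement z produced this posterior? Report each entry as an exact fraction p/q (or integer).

x̄ = F·x = [-4, 2]
P̄ = F·P·Fᵀ + Q = [12 -5; -5 10]
S = H·P̄·Hᵀ + R = [13 -8; -8 136]
K = P̄·Hᵀ·S⁻¹ = [-146/213 -407/1704; -50/213 415/1704]
x' − x̄ = [4123/1704, -5795/1704] = K·y
y = (KᵀK)⁻¹·Kᵀ·(x' − x̄) = [1, -13]
z = y + H·x̄ = [1, -13] + [2, 10] = [3, -3]

z = [3, -3]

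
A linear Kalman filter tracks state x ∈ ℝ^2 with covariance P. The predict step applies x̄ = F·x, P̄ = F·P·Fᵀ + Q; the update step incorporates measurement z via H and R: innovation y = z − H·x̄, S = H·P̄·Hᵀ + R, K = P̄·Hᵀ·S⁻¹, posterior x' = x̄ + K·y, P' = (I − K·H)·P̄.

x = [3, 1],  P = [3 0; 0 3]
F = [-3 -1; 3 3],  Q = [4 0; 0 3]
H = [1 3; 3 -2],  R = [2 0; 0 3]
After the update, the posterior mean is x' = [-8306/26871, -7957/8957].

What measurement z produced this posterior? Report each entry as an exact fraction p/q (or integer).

z = [-3, 1]

x̄ = F·x = [-10, 12]
P̄ = F·P·Fᵀ + Q = [34 -36; -36 57]
S = H·P̄·Hᵀ + R = [333 -492; -492 969]
K = P̄·Hᵀ·S⁻¹ = [4634/26871 7178/26871; 2399/8957 -834/8957]
x' − x̄ = [260404/26871, -115441/8957] = K·y
y = (KᵀK)⁻¹·Kᵀ·(x' − x̄) = [-29, 55]
z = y + H·x̄ = [-29, 55] + [26, -54] = [-3, 1]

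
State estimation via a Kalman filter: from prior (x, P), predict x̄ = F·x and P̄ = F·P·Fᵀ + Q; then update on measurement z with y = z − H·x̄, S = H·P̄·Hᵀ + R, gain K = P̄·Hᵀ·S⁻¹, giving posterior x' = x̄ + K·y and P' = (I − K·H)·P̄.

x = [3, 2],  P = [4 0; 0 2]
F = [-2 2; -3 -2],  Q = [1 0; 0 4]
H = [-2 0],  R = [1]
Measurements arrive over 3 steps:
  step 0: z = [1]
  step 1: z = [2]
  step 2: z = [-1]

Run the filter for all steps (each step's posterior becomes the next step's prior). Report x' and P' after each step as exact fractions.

step 0: x' = [-52/101, -1217/101], P' = [25/101 16/101; 16/101 3824/101]
step 1: x' = [-63806/61577, 239182/61577], P' = [15369/61577 -15178/61577; -15178/61577 702473/61577]
step 2: x' = [6714714/12279053, 43188706/12279053], P' = [3054369/12279053 -2687322/12279053; -2687322/12279053 131582197/12279053]

step 0: x̄ = F·x = [-2, -13]
step 0: P̄ = F·P·Fᵀ + Q = [25 16; 16 48]
step 0: y = z − H·x̄ = [-3]
step 0: S = H·P̄·Hᵀ + R = [101]
step 0: K = P̄·Hᵀ·S⁻¹ = [-50/101; -32/101]
step 0: x' = x̄ + K·y = [-52/101, -1217/101]
step 0: P' = (I − K·H)·P̄ = [25/101 16/101; 16/101 3824/101]
step 1: x̄ = F·x = [-2330/101, 2590/101]
step 1: P̄ = F·P·Fᵀ + Q = [15369/101 -15178/101; -15178/101 16117/101]
step 1: y = z − H·x̄ = [-4458/101]
step 1: S = H·P̄·Hᵀ + R = [61577/101]
step 1: K = P̄·Hᵀ·S⁻¹ = [-30738/61577; 30356/61577]
step 1: x' = x̄ + K·y = [-63806/61577, 239182/61577]
step 1: P' = (I − K·H)·P̄ = [15369/61577 -15178/61577; -15178/61577 702473/61577]
step 2: x̄ = F·x = [605976/61577, -286946/61577]
step 2: P̄ = F·P·Fᵀ + Q = [3054369/61577 -2687322/61577; -2687322/61577 3012385/61577]
step 2: y = z − H·x̄ = [1150375/61577]
step 2: S = H·P̄·Hᵀ + R = [12279053/61577]
step 2: K = P̄·Hᵀ·S⁻¹ = [-6108738/12279053; 5374644/12279053]
step 2: x' = x̄ + K·y = [6714714/12279053, 43188706/12279053]
step 2: P' = (I − K·H)·P̄ = [3054369/12279053 -2687322/12279053; -2687322/12279053 131582197/12279053]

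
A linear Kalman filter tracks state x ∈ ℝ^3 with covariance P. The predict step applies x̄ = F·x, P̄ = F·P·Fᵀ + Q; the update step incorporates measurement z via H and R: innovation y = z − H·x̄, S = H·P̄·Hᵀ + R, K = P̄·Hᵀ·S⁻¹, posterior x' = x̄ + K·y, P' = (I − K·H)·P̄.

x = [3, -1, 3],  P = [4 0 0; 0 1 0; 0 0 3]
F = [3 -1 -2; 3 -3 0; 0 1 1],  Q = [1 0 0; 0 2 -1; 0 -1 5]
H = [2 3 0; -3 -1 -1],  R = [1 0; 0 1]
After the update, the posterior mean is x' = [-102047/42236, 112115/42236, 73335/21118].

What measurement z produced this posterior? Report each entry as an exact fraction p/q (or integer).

x̄ = F·x = [4, 12, 2]
P̄ = F·P·Fᵀ + Q = [50 39 -7; 39 47 -4; -7 -4 9]
S = H·P̄·Hᵀ + R = [1092 -844; -844 691]
K = P̄·Hᵀ·S⁻¹ = [-3661/42236 -3899/10559; 16289/42236 2529/10559; -2231/21118 -1118/10559]
x' − x̄ = [-270991/42236, -394717/42236, 31099/21118] = K·y
y = (KᵀK)⁻¹·Kᵀ·(x' − x̄) = [-41, 27]
z = y + H·x̄ = [-41, 27] + [44, -26] = [3, 1]

z = [3, 1]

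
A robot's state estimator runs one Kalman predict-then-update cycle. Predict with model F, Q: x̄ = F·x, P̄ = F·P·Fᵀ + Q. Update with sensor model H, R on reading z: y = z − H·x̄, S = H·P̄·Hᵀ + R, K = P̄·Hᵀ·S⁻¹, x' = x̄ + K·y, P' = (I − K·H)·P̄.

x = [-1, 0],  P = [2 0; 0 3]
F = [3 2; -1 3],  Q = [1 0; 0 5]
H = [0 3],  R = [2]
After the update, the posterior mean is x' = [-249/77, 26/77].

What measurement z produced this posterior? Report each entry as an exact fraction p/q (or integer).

z = [1]

x̄ = F·x = [-3, 1]
P̄ = F·P·Fᵀ + Q = [31 12; 12 34]
S = H·P̄·Hᵀ + R = [308]
K = P̄·Hᵀ·S⁻¹ = [9/77; 51/154]
x' − x̄ = [-18/77, -51/77] = K·y
y = (KᵀK)⁻¹·Kᵀ·(x' − x̄) = [-2]
z = y + H·x̄ = [-2] + [3] = [1]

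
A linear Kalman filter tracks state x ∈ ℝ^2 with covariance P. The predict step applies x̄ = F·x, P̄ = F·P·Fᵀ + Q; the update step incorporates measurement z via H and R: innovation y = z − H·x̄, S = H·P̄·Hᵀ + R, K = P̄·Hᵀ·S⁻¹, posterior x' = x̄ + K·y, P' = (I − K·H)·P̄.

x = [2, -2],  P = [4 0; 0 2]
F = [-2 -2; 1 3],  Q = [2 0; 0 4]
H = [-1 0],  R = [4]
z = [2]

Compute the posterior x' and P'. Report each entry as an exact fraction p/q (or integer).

x̄ = F·x = [0, -4]
P̄ = F·P·Fᵀ + Q = [26 -20; -20 26]
y = z − H·x̄ = [2]
S = H·P̄·Hᵀ + R = [30]
K = P̄·Hᵀ·S⁻¹ = [-13/15; 2/3]
x' = x̄ + K·y = [-26/15, -8/3]
P' = (I − K·H)·P̄ = [52/15 -8/3; -8/3 38/3]

x' = [-26/15, -8/3]
P' = [52/15 -8/3; -8/3 38/3]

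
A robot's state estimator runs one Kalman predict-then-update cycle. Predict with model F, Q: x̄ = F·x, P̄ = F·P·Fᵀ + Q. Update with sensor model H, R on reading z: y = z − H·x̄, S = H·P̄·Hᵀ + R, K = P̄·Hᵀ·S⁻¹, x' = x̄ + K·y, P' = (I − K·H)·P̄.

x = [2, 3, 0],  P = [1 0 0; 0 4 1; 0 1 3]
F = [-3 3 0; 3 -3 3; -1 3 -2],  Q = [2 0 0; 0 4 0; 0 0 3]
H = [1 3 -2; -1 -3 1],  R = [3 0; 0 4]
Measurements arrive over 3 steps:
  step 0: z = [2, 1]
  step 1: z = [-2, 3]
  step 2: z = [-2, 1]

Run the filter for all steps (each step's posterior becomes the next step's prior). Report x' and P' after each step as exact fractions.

step 0: x' = [-20391/5380, 4221/2690, 299/5380], P' = [255857/10760 -29817/5380 49147/10760; -29817/5380 5837/2690 1653/5380; 49147/10760 1653/5380 38777/10760]
step 1: x' = [1276410655/460021957, -667608459/460021957, 236331237/460021957], P' = [16056065083/460021957 -4308676566/460021957 2077606217/460021957; -4308676566/460021957 1473673852/460021957 -96308466/460021957; 2077606217/460021957 -96308466/460021957 1190356951/460021957]
step 2: x' = [44289153044845/26065358597348, -14625211751805/13032679298674, -1115634331589/26065358597348], P' = [793340795346611/26065358597348 -107179845192681/13032679298674 101568736828933/26065358597348; -107179845192681/13032679298674 18971420425451/6516339649337 -663774691551/13032679298674; 101568736828933/26065358597348 -663774691551/13032679298674 65202944619731/26065358597348]

step 0: x̄ = F·x = [3, -3, 7]
step 0: P̄ = F·P·Fᵀ + Q = [47 -36 33; -36 58 -42; 33 -42 40]
step 0: y = z − H·x̄ = [22, -12]
step 0: S = H·P̄·Hᵀ + R = [888 -712; -712 583]
step 0: K = P̄·Hᵀ·S⁻¹ = [-7113/10760 -869/1345; 633/5380 -222/1345; -6163/10760 -634/1345]
step 0: x' = x̄ + K·y = [-20391/5380, 4221/2690, 299/5380]
step 0: P' = (I − K·H)·P̄ = [255857/10760 -29817/5380 49147/10760; -29817/5380 5837/2690 1653/5380; 49147/10760 1653/5380 38777/10760]
step 1: x̄ = F·x = [86499/5380, -42801/2690, 45119/5380]
step 1: P̄ = F·P·Fᵀ + Q = [3607777/10760 -1999413/5380 1968357/10760; -1999413/5380 1200857/2690 -1159353/5380; 1968357/10760 -1159353/5380 1168097/10760]
step 1: y = z − H·x̄ = [49957/1076, -99643/2690]
step 1: S = H·P̄·Hᵀ + R = [9500277/2152 -4014515/1076; -4014515/1076 8508083/2690]
step 1: K = P̄·Hᵀ·S⁻¹ = [-341725683/460021957 -263107292/460021957; 101653974/460021957 -52163364/460021957; -197344361/460021957 -149580967/460021957]
step 1: x' = x̄ + K·y = [1276410655/460021957, -667608459/460021957, 236331237/460021957]
step 1: P' = (I − K·H)·P̄ = [16056065083/460021957 -4308676566/460021957 2077606217/460021957; -4308676566/460021957 1473673852/460021957 -96308466/460021957; 2077606217/460021957 -96308466/460021957 1190356951/460021957]
step 2: x̄ = F·x = [-5832057342/460021957, 6541051053/460021957, -3751898506/460021957]
step 2: P̄ = F·P·Fᵀ + Q = [236243872517/460021957 -254889060750/460021957 126178866807/460021957; -254889060750/460021957 287007593284/460021957 -140420603358/460021957; 126178866807/460021957 -140420603358/460021957 70778809282/460021957]
step 2: y = z − H·x̄ = [-22214936743/460021957, 18003016280/460021957]
step 2: S = H·P̄·Hᵀ + R = [2754804923640/460021957 -2316784295938/460021957; -2316784295938/460021957 1952762631217/460021957]
step 2: K = P̄·Hᵀ·S⁻¹ = [-17625249822447/26065358597348 -869517631457/1861811328382; 2658742247709/13032679298674 -130579500921/930905664191; -10939933519945/26065358597348 -578270429641/1861811328382]
step 2: x' = x̄ + K·y = [44289153044845/26065358597348, -14625211751805/13032679298674, -1115634331589/26065358597348]
step 2: P' = (I − K·H)·P̄ = [793340795346611/26065358597348 -107179845192681/13032679298674 101568736828933/26065358597348; -107179845192681/13032679298674 18971420425451/6516339649337 -663774691551/13032679298674; 101568736828933/26065358597348 -663774691551/13032679298674 65202944619731/26065358597348]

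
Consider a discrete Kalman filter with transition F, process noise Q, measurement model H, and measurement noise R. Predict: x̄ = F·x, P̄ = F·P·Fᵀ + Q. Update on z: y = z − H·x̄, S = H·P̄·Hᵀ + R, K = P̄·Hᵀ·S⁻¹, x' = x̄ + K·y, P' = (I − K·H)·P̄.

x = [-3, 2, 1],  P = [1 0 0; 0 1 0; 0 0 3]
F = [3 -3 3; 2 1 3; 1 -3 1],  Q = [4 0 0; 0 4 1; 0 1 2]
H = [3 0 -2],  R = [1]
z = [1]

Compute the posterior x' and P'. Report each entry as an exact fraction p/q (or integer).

x̄ = F·x = [-12, -1, -8]
P̄ = F·P·Fᵀ + Q = [49 30 21; 30 36 9; 21 9 15]
y = z − H·x̄ = [21]
S = H·P̄·Hᵀ + R = [250]
K = P̄·Hᵀ·S⁻¹ = [21/50; 36/125; 33/250]
x' = x̄ + K·y = [-159/50, 631/125, -1307/250]
P' = (I − K·H)·P̄ = [49/10 -6/25 357/50; -6/25 1908/125 -63/125; 357/50 -63/125 2661/250]

x' = [-159/50, 631/125, -1307/250]
P' = [49/10 -6/25 357/50; -6/25 1908/125 -63/125; 357/50 -63/125 2661/250]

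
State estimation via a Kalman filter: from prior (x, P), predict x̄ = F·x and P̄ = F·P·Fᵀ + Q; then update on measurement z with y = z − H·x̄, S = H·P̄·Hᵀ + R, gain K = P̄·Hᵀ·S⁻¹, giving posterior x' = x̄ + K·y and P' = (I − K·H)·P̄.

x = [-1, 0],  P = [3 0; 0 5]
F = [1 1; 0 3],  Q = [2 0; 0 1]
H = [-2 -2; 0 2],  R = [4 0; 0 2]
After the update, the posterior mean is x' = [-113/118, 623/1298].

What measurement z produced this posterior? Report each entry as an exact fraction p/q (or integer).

z = [1, 1]

x̄ = F·x = [-1, 0]
P̄ = F·P·Fᵀ + Q = [10 15; 15 46]
S = H·P̄·Hᵀ + R = [348 -244; -244 186]
K = P̄·Hᵀ·S⁻¹ = [-45/118 -20/59; -61/1298 281/649]
x' − x̄ = [5/118, 623/1298] = K·y
y = (KᵀK)⁻¹·Kᵀ·(x' − x̄) = [-1, 1]
z = y + H·x̄ = [-1, 1] + [2, 0] = [1, 1]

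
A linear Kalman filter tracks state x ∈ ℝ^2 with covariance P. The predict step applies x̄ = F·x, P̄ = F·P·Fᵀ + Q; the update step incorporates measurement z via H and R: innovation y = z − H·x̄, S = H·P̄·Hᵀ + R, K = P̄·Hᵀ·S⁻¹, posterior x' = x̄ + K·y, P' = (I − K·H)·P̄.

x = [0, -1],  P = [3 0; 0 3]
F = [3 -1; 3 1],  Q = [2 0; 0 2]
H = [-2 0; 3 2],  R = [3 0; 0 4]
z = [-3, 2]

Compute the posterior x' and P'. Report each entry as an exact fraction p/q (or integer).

x̄ = F·x = [1, -1]
P̄ = F·P·Fᵀ + Q = [32 24; 24 32]
y = z − H·x̄ = [-1, 1]
S = H·P̄·Hᵀ + R = [131 -288; -288 708]
K = P̄·Hᵀ·S⁻¹ = [-320/817 36/817; 432/817 998/2451]
x' = x̄ + K·y = [1173/817, -2749/2451]
P' = (I − K·H)·P̄ = [480/817 -648/817; -648/817 4912/2451]

x' = [1173/817, -2749/2451]
P' = [480/817 -648/817; -648/817 4912/2451]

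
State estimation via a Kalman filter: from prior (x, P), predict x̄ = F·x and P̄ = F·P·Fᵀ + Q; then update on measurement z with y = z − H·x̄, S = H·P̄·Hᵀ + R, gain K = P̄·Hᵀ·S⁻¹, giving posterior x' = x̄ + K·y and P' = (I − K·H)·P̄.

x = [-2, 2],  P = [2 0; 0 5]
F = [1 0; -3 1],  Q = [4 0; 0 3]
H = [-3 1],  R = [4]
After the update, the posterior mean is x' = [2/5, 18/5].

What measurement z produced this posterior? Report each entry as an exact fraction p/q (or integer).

z = [2]

x̄ = F·x = [-2, 8]
P̄ = F·P·Fᵀ + Q = [6 -6; -6 26]
S = H·P̄·Hᵀ + R = [120]
K = P̄·Hᵀ·S⁻¹ = [-1/5; 11/30]
x' − x̄ = [12/5, -22/5] = K·y
y = (KᵀK)⁻¹·Kᵀ·(x' − x̄) = [-12]
z = y + H·x̄ = [-12] + [14] = [2]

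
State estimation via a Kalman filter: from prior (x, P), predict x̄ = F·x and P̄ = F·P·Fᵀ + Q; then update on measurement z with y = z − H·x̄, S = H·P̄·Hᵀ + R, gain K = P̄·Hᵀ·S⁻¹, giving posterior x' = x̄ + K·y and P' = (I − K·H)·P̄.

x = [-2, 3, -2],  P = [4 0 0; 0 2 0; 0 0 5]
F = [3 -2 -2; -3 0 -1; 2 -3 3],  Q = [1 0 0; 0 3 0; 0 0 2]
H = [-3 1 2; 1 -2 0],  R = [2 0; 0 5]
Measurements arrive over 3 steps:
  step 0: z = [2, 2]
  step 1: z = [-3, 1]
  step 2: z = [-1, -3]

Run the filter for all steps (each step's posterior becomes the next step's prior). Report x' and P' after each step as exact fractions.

step 0: x' = [-1001748/220841, -658380/220841, -963113/220841], P' = [1504010/220841 648910/220841 1893159/220841; 648910/220841 543440/220841 683187/220841; 1893159/220841 683187/220841 2559843/220841]
step 1: x' = [13744948025/12987480464, 823922099/1855354352, -56002699/12987480464], P' = [47071379559/12987480464 3272634621/1855354352 58089461723/12987480464; 3272634621/1855354352 3841367433/1855354352 2886419577/1855354352; 58089461723/12987480464 2886419577/1855354352 82182241919/12987480464]
step 2: x' = [104704454627192/68718593810919, 44669973403479/22906197936973, 15773452042954/22906197936973], P' = [506033516064689/137437187621838 82635330118319/45812395873946 312073513027295/68718593810919; 82635330118319/45812395873946 95635116072767/45812395873946 36854245203905/22906197936973; 312073513027295/68718593810919 36854245203905/22906197936973 440240817249074/68718593810919]

step 0: x̄ = F·x = [-8, 8, -19]
step 0: P̄ = F·P·Fᵀ + Q = [65 -26 6; -26 44 -39; 6 -39 81]
step 0: y = z − H·x̄ = [8, 26]
step 0: S = H·P̄·Hᵀ + R = [883 -297; -297 350]
step 0: K = P̄·Hᵀ·S⁻¹ = [-38401/220841 41238/220841; -18458/220841 -87594/220841; 61698/220841 105357/220841]
step 0: x' = x̄ + K·y = [-1001748/220841, -658380/220841, -963113/220841]
step 0: P' = (I − K·H)·P̄ = [1504010/220841 648910/220841 1893159/220841; 648910/220841 543440/220841 683187/220841; 1893159/220841 683187/220841 2559843/220841]
step 1: x̄ = F·x = [237742/220841, 3968357/220841, -2917695/220841]
step 1: P̄ = F·P·Fᵀ + Q = [1130731/220841 2522907/220841 -2044393/220841; 2522907/220841 28117410/220841 -29638587/220841; -2044393/220841 -29638587/220841 37020891/220841]
step 1: y = z − H·x̄ = [1917736/220841, 7919813/220841]
step 1: S = H·P̄·Hᵀ + R = [77660161/220841 72498898/220841; 72498898/220841 104612948/220841]
step 1: K = P̄·Hᵀ·S⁻¹ = [-531693221/6493740232 250898973/12987480464; -50924319/927677176 -882020049/1855354352; 2575258927/6493740232 3535917529/12987480464]
step 1: x' = x̄ + K·y = [13744948025/12987480464, 823922099/1855354352, -56002699/12987480464]
step 1: P' = (I − K·H)·P̄ = [47071379559/12987480464 3272634621/1855354352 58089461723/12987480464; 3272634621/1855354352 3841367433/1855354352 2886419577/1855354352; 58089461723/12987480464 2886419577/1855354352 82182241919/12987480464]
step 2: x̄ = F·x = [29811940087/12987480464, -2573677586/811717529, 5009761937/6493740232]
step 2: P̄ = F·P·Fᵀ + Q = [62581799767/12987480464 5803186321/811717529 -28345091935/6493740232; 5803186321/811717529 55832741855/811717529 -56323018114/811717529; -28345091935/6493740232 -56323018114/811717529 313597542631/3246870116]
step 2: y = z − H·x̄ = [97588133425/12987480464, -151132064231/12987480464]
step 2: S = H·P̄·Hᵀ + R = [3018598870935/12987480464 2166856520847/12987480464; 2166856520847/12987480464 3329410756263/12987480464]
step 2: K = P̄·Hᵀ·S⁻¹ = [-10950252864965/137437187621838 2044307070955/137437187621838; -2426946733285/45812395873946 -21726980405443/45812395873946; 27411915513989/68718593810919 18189608360773/68718593810919]
step 2: x' = x̄ + K·y = [104704454627192/68718593810919, 44669973403479/22906197936973, 15773452042954/22906197936973]
step 2: P' = (I − K·H)·P̄ = [506033516064689/137437187621838 82635330118319/45812395873946 312073513027295/68718593810919; 82635330118319/45812395873946 95635116072767/45812395873946 36854245203905/22906197936973; 312073513027295/68718593810919 36854245203905/22906197936973 440240817249074/68718593810919]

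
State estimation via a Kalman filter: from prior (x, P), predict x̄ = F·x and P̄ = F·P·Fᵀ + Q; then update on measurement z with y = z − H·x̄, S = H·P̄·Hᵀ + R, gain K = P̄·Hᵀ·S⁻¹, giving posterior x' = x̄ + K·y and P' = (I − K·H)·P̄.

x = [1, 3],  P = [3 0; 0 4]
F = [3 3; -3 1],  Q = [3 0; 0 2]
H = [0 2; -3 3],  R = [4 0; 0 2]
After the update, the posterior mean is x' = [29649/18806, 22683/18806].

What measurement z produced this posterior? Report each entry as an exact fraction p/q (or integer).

x̄ = F·x = [12, 0]
P̄ = F·P·Fᵀ + Q = [66 -15; -15 33]
S = H·P̄·Hᵀ + R = [136 288; 288 1163]
K = P̄·Hᵀ·S⁻¹ = [17547/37612 -3051/9403; 17643/37612 72/9403]
x' − x̄ = [-196023/18806, 22683/18806] = K·y
y = (KᵀK)⁻¹·Kᵀ·(x' − x̄) = [2, 35]
z = y + H·x̄ = [2, 35] + [0, -36] = [2, -1]

z = [2, -1]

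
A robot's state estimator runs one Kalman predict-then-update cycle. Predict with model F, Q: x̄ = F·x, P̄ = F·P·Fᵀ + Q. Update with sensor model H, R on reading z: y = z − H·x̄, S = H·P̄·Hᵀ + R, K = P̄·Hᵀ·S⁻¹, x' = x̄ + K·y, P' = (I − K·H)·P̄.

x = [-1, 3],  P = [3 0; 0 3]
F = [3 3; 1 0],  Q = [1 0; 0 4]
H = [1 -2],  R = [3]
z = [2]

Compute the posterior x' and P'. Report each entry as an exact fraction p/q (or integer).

x' = [39/25, -2/5]
P' = [1381/50 127/10; 127/10 13/2]

x̄ = F·x = [6, -1]
P̄ = F·P·Fᵀ + Q = [55 9; 9 7]
y = z − H·x̄ = [-6]
S = H·P̄·Hᵀ + R = [50]
K = P̄·Hᵀ·S⁻¹ = [37/50; -1/10]
x' = x̄ + K·y = [39/25, -2/5]
P' = (I − K·H)·P̄ = [1381/50 127/10; 127/10 13/2]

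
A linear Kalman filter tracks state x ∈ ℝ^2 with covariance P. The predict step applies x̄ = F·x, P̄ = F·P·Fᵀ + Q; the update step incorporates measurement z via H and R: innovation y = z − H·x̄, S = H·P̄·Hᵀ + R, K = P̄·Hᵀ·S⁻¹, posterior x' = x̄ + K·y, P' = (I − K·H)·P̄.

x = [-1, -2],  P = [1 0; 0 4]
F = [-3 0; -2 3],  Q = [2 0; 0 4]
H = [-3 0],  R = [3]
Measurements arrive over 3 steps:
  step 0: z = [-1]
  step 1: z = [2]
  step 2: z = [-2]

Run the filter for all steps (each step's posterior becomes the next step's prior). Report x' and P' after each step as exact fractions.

step 0: x̄ = F·x = [3, -4]
step 0: P̄ = F·P·Fᵀ + Q = [11 6; 6 44]
step 0: y = z − H·x̄ = [8]
step 0: S = H·P̄·Hᵀ + R = [102]
step 0: K = P̄·Hᵀ·S⁻¹ = [-11/34; -3/17]
step 0: x' = x̄ + K·y = [7/17, -92/17]
step 0: P' = (I − K·H)·P̄ = [11/34 3/17; 3/17 694/17]
step 1: x̄ = F·x = [-21/17, -290/17]
step 1: P̄ = F·P·Fᵀ + Q = [167/34 6/17; 6/17 6300/17]
step 1: y = z − H·x̄ = [-29/17]
step 1: S = H·P̄·Hᵀ + R = [1605/34]
step 1: K = P̄·Hᵀ·S⁻¹ = [-167/535; -12/535]
step 1: x' = x̄ + K·y = [-376/535, -9106/535]
step 1: P' = (I − K·H)·P̄ = [167/535 12/535; 12/535 198252/535]
step 2: x̄ = F·x = [1128/535, -26566/535]
step 2: P̄ = F·P·Fᵀ + Q = [2573/535 894/535; 894/535 1786932/535]
step 2: y = z − H·x̄ = [2314/535]
step 2: S = H·P̄·Hᵀ + R = [24762/535]
step 2: K = P̄·Hᵀ·S⁻¹ = [-2573/8254; -447/4127]
step 2: x' = x̄ + K·y = [3137/4127, -206864/4127]
step 2: P' = (I − K·H)·P̄ = [2573/8254 447/4127; 447/4127 13782186/4127]

step 0: x' = [7/17, -92/17], P' = [11/34 3/17; 3/17 694/17]
step 1: x' = [-376/535, -9106/535], P' = [167/535 12/535; 12/535 198252/535]
step 2: x' = [3137/4127, -206864/4127], P' = [2573/8254 447/4127; 447/4127 13782186/4127]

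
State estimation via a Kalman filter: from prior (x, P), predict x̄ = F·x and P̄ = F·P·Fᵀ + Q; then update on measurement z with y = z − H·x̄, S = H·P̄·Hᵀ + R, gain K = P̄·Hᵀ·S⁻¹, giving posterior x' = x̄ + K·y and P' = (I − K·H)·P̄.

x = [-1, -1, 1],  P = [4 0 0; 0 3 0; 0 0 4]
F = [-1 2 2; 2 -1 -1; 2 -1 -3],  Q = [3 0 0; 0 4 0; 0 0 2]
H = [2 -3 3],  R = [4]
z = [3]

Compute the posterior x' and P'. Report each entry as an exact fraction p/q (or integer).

x̄ = F·x = [1, -2, -4]
P̄ = F·P·Fᵀ + Q = [35 -22 -38; -22 27 31; -38 31 57]
y = z − H·x̄ = [7]
S = H·P̄·Hᵀ + R = [150]
K = P̄·Hᵀ·S⁻¹ = [11/75; -16/75; 1/75]
x' = x̄ + K·y = [152/75, -262/75, -293/75]
P' = (I − K·H)·P̄ = [2383/75 -1298/75 -2872/75; -1298/75 1513/75 2357/75; -2872/75 2357/75 4273/75]

x' = [152/75, -262/75, -293/75]
P' = [2383/75 -1298/75 -2872/75; -1298/75 1513/75 2357/75; -2872/75 2357/75 4273/75]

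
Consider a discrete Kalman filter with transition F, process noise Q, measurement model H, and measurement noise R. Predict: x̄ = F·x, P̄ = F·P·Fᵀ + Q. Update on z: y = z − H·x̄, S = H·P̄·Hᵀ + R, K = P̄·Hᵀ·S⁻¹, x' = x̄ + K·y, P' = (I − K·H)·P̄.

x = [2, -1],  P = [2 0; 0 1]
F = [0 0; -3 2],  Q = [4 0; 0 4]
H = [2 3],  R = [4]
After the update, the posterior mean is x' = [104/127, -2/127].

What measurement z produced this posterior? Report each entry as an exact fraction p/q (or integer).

z = [2]

x̄ = F·x = [0, -8]
P̄ = F·P·Fᵀ + Q = [4 0; 0 26]
S = H·P̄·Hᵀ + R = [254]
K = P̄·Hᵀ·S⁻¹ = [4/127; 39/127]
x' − x̄ = [104/127, 1014/127] = K·y
y = (KᵀK)⁻¹·Kᵀ·(x' − x̄) = [26]
z = y + H·x̄ = [26] + [-24] = [2]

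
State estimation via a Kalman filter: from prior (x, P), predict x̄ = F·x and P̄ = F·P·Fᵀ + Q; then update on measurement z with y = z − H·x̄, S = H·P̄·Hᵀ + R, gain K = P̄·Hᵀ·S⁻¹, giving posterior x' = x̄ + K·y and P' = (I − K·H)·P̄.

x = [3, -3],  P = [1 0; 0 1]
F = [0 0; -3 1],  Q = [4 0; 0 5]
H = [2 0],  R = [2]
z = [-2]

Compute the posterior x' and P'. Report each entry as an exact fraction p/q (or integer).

x' = [-8/9, -12]
P' = [4/9 0; 0 15]

x̄ = F·x = [0, -12]
P̄ = F·P·Fᵀ + Q = [4 0; 0 15]
y = z − H·x̄ = [-2]
S = H·P̄·Hᵀ + R = [18]
K = P̄·Hᵀ·S⁻¹ = [4/9; 0]
x' = x̄ + K·y = [-8/9, -12]
P' = (I − K·H)·P̄ = [4/9 0; 0 15]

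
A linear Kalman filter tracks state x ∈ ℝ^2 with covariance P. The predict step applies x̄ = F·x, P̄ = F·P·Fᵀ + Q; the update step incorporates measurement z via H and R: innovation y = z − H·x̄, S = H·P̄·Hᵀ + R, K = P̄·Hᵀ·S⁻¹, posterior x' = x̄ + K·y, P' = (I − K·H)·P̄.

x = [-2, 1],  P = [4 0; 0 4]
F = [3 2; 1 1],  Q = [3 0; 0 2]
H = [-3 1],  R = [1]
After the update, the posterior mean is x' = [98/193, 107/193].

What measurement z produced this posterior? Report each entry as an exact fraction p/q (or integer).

z = [-1]

x̄ = F·x = [-4, -1]
P̄ = F·P·Fᵀ + Q = [55 20; 20 10]
S = H·P̄·Hᵀ + R = [386]
K = P̄·Hᵀ·S⁻¹ = [-145/386; -25/193]
x' − x̄ = [870/193, 300/193] = K·y
y = (KᵀK)⁻¹·Kᵀ·(x' − x̄) = [-12]
z = y + H·x̄ = [-12] + [11] = [-1]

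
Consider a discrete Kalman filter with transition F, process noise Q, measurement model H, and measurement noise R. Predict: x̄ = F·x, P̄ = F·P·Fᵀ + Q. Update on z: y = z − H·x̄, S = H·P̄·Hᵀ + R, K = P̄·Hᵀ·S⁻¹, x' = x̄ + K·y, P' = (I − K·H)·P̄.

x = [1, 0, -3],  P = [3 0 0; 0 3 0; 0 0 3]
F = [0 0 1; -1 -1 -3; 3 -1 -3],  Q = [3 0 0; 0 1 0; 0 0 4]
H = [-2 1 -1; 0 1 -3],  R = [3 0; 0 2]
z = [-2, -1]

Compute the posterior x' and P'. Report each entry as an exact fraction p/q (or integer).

x' = [561/881, 6491/27311, 12966/27311]
P' = [966/881 1761/881 531/881; 1761/881 245789/27311 85481/27311; 531/881 85481/27311 35711/27311]

x̄ = F·x = [-3, 8, 12]
P̄ = F·P·Fᵀ + Q = [6 -9 -9; -9 34 21; -9 21 61]
y = z − H·x̄ = [-4, 27]
S = H·P̄·Hᵀ + R = [80 97; 97 459]
K = P̄·Hᵀ·S⁻¹ = [-234/881 84/881; 17042/27311 -5327/27311; 5616/27311 -10826/27311]
x' = x̄ + K·y = [561/881, 6491/27311, 12966/27311]
P' = (I − K·H)·P̄ = [966/881 1761/881 531/881; 1761/881 245789/27311 85481/27311; 531/881 85481/27311 35711/27311]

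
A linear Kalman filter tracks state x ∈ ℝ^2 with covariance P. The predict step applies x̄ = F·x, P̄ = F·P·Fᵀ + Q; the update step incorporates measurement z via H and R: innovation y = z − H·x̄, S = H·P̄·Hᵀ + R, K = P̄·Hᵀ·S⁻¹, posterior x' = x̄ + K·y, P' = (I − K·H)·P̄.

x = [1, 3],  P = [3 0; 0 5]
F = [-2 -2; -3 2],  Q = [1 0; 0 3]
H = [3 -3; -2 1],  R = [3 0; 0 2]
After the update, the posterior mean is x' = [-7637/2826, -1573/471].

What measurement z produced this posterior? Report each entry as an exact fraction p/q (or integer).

z = [2, 2]

x̄ = F·x = [-8, 3]
P̄ = F·P·Fᵀ + Q = [33 -2; -2 50]
S = H·P̄·Hᵀ + R = [786 -366; -366 192]
K = P̄·Hᵀ·S⁻¹ = [-394/1413 -2503/2826; -283/471 -407/471]
x' − x̄ = [14971/2826, -2986/471] = K·y
y = (KᵀK)⁻¹·Kᵀ·(x' − x̄) = [35, -17]
z = y + H·x̄ = [35, -17] + [-33, 19] = [2, 2]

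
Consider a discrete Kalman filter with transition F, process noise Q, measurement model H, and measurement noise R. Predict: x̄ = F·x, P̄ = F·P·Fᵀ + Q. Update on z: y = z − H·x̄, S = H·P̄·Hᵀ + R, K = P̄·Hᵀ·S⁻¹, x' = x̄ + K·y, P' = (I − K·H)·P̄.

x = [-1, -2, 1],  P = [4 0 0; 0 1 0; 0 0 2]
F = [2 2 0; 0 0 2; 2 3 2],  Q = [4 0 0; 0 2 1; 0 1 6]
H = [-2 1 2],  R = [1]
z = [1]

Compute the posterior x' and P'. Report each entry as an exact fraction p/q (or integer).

x' = [-734/123, 218/123, -781/123]
P' = [2936/123 112/123 2878/123; 112/123 446/123 -97/123; 2878/123 -97/123 2948/123]

x̄ = F·x = [-6, 2, -6]
P̄ = F·P·Fᵀ + Q = [24 0 22; 0 10 9; 22 9 39]
y = z − H·x̄ = [-1]
S = H·P̄·Hᵀ + R = [123]
K = P̄·Hᵀ·S⁻¹ = [-4/123; 28/123; 43/123]
x' = x̄ + K·y = [-734/123, 218/123, -781/123]
P' = (I − K·H)·P̄ = [2936/123 112/123 2878/123; 112/123 446/123 -97/123; 2878/123 -97/123 2948/123]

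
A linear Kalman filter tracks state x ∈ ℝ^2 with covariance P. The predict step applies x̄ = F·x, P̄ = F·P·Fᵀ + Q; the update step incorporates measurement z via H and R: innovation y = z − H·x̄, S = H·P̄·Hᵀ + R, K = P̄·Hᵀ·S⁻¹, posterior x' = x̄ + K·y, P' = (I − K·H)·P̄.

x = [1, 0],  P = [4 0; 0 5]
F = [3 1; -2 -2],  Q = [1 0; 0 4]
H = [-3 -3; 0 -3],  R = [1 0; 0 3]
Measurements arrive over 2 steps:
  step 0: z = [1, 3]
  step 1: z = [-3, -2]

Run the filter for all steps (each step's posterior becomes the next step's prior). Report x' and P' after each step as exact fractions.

step 0: x' = [1995/2879, -14594/14395], P' = [1266/2879 -950/2879; -950/2879 4756/14395]
step 1: x' = [271045/657994, 1004818/1644985], P' = [502033/1315988 -92820/328997; -92820/328997 477708/1644985]

step 0: x̄ = F·x = [3, -2]
step 0: P̄ = F·P·Fᵀ + Q = [42 -34; -34 40]
step 0: y = z − H·x̄ = [4, -3]
step 0: S = H·P̄·Hᵀ + R = [127 54; 54 363]
step 0: K = P̄·Hᵀ·S⁻¹ = [-948/2879 950/2879; -18/14395 -4756/14395]
step 0: x' = x̄ + K·y = [1995/2879, -14594/14395]
step 0: P' = (I − K·H)·P̄ = [1266/2879 -950/2879; -950/2879 4756/14395]
step 1: x̄ = F·x = [15331/14395, 9238/14395]
step 1: P̄ = F·P·Fᵀ + Q = [47621/14395 -9492/14395; -9492/14395 63924/14395]
step 1: y = z − H·x̄ = [30522/14395, -1076/14395]
step 1: S = H·P̄·Hᵀ + R = [847444/14395 489888/14395; 489888/14395 618501/14395]
step 1: K = P̄·Hᵀ·S⁻¹ = [-392259/1315988 92820/328997; -40824/1644985 -477708/1644985]
step 1: x' = x̄ + K·y = [271045/657994, 1004818/1644985]
step 1: P' = (I − K·H)·P̄ = [502033/1315988 -92820/328997; -92820/328997 477708/1644985]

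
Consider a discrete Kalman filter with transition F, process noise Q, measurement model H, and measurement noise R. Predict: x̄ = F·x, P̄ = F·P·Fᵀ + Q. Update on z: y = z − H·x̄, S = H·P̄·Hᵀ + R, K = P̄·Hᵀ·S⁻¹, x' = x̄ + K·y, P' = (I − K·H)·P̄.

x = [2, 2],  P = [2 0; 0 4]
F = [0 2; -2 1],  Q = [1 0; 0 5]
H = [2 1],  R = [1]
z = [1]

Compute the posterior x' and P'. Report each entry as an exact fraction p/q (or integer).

x' = [131/59, -401/118]
P' = [121/59 -221/59; -221/59 917/118]

x̄ = F·x = [4, -2]
P̄ = F·P·Fᵀ + Q = [17 8; 8 17]
y = z − H·x̄ = [-5]
S = H·P̄·Hᵀ + R = [118]
K = P̄·Hᵀ·S⁻¹ = [21/59; 33/118]
x' = x̄ + K·y = [131/59, -401/118]
P' = (I − K·H)·P̄ = [121/59 -221/59; -221/59 917/118]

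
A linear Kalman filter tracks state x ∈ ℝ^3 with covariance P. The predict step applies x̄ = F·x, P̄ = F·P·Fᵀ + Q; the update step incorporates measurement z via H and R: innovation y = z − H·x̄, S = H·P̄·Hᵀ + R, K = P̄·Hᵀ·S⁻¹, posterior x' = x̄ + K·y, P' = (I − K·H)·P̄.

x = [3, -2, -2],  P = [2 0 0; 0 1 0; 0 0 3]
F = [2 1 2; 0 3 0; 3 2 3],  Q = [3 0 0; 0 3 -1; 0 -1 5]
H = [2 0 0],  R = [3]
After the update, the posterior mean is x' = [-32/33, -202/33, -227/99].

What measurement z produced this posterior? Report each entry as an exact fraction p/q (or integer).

z = [-2]

x̄ = F·x = [0, -6, -1]
P̄ = F·P·Fᵀ + Q = [24 3 32; 3 12 5; 32 5 54]
S = H·P̄·Hᵀ + R = [99]
K = P̄·Hᵀ·S⁻¹ = [16/33; 2/33; 64/99]
x' − x̄ = [-32/33, -4/33, -128/99] = K·y
y = (KᵀK)⁻¹·Kᵀ·(x' − x̄) = [-2]
z = y + H·x̄ = [-2] + [0] = [-2]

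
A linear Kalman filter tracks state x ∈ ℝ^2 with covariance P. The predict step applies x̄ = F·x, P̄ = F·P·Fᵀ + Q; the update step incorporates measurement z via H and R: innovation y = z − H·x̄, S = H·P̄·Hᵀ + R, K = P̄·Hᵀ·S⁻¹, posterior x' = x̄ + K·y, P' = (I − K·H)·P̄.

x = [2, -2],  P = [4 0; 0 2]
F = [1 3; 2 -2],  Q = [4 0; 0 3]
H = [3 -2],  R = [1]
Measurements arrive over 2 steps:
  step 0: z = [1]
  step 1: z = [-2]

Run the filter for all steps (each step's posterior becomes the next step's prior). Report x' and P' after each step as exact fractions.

step 0: x̄ = F·x = [-4, 8]
step 0: P̄ = F·P·Fᵀ + Q = [26 -4; -4 27]
step 0: y = z − H·x̄ = [29]
step 0: S = H·P̄·Hᵀ + R = [391]
step 0: K = P̄·Hᵀ·S⁻¹ = [86/391; -66/391]
step 0: x' = x̄ + K·y = [930/391, 1214/391]
step 0: P' = (I − K·H)·P̄ = [2770/391 4112/391; 4112/391 6201/391]
step 1: x̄ = F·x = [4572/391, -568/391]
step 1: P̄ = F·P·Fᵀ + Q = [84815/391 -15218/391; -15218/391 4161/391]
step 1: y = z − H·x̄ = [-15634/391]
step 1: S = H·P̄·Hᵀ + R = [962986/391]
step 1: K = P̄·Hᵀ·S⁻¹ = [284881/962986; -26988/481493]
step 1: x' = x̄ + K·y = [-65291/481493, 379648/481493]
step 1: P' = (I − K·H)·P̄ = [1326019/962986 923294/481493; 923294/481493 1398435/481493]

step 0: x' = [930/391, 1214/391], P' = [2770/391 4112/391; 4112/391 6201/391]
step 1: x' = [-65291/481493, 379648/481493], P' = [1326019/962986 923294/481493; 923294/481493 1398435/481493]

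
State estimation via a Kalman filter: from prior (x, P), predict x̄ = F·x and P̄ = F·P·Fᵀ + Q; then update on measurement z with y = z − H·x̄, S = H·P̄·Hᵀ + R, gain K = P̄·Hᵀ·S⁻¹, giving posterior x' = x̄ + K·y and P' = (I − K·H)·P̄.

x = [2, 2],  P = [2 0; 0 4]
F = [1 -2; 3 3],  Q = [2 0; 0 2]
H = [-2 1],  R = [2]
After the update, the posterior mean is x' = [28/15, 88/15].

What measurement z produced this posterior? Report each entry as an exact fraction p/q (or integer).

z = [2]

x̄ = F·x = [-2, 12]
P̄ = F·P·Fᵀ + Q = [20 -18; -18 56]
S = H·P̄·Hᵀ + R = [210]
K = P̄·Hᵀ·S⁻¹ = [-29/105; 46/105]
x' − x̄ = [58/15, -92/15] = K·y
y = (KᵀK)⁻¹·Kᵀ·(x' − x̄) = [-14]
z = y + H·x̄ = [-14] + [16] = [2]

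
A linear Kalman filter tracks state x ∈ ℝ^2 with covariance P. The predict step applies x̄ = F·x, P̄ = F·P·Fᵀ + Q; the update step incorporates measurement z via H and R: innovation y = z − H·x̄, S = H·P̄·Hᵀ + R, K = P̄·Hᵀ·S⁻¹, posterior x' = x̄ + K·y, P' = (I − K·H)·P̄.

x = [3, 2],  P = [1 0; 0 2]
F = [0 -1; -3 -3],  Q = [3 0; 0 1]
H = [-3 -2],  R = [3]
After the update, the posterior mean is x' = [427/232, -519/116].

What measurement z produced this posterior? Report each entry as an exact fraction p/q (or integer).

z = [3]

x̄ = F·x = [-2, -15]
P̄ = F·P·Fᵀ + Q = [5 6; 6 28]
S = H·P̄·Hᵀ + R = [232]
K = P̄·Hᵀ·S⁻¹ = [-27/232; -37/116]
x' − x̄ = [891/232, 1221/116] = K·y
y = (KᵀK)⁻¹·Kᵀ·(x' − x̄) = [-33]
z = y + H·x̄ = [-33] + [36] = [3]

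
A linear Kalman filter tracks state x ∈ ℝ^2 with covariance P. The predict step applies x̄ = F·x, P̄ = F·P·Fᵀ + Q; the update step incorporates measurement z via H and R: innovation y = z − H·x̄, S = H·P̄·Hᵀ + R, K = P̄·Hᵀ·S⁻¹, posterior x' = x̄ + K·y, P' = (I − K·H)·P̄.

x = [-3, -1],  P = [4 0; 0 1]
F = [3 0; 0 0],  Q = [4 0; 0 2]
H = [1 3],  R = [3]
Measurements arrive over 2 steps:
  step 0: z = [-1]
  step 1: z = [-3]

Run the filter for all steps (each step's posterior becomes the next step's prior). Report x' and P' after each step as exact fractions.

step 0: x̄ = F·x = [-9, 0]
step 0: P̄ = F·P·Fᵀ + Q = [40 0; 0 2]
step 0: y = z − H·x̄ = [8]
step 0: S = H·P̄·Hᵀ + R = [61]
step 0: K = P̄·Hᵀ·S⁻¹ = [40/61; 6/61]
step 0: x' = x̄ + K·y = [-229/61, 48/61]
step 0: P' = (I − K·H)·P̄ = [840/61 -240/61; -240/61 86/61]
step 1: x̄ = F·x = [-687/61, 0]
step 1: P̄ = F·P·Fᵀ + Q = [7804/61 0; 0 2]
step 1: y = z − H·x̄ = [504/61]
step 1: S = H·P̄·Hᵀ + R = [9085/61]
step 1: K = P̄·Hᵀ·S⁻¹ = [7804/9085; 366/9085]
step 1: x' = x̄ + K·y = [-37839/9085, 3024/9085]
step 1: P' = (I − K·H)·P̄ = [163884/9085 -46824/9085; -46824/9085 15974/9085]

step 0: x' = [-229/61, 48/61], P' = [840/61 -240/61; -240/61 86/61]
step 1: x' = [-37839/9085, 3024/9085], P' = [163884/9085 -46824/9085; -46824/9085 15974/9085]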